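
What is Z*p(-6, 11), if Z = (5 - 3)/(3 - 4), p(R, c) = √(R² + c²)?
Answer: -2*√157 ≈ -25.060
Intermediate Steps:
Z = -2 (Z = 2/(-1) = 2*(-1) = -2)
Z*p(-6, 11) = -2*√((-6)² + 11²) = -2*√(36 + 121) = -2*√157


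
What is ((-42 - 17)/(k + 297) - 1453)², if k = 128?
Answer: 381409997056/180625 ≈ 2.1116e+6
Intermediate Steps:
((-42 - 17)/(k + 297) - 1453)² = ((-42 - 17)/(128 + 297) - 1453)² = (-59/425 - 1453)² = (-617584/425)² = 381409997056/180625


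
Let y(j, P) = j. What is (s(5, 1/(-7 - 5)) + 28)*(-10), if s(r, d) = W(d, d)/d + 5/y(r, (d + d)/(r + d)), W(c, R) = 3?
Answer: 70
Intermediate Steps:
s(r, d) = 3/d + 5/r
(s(5, 1/(-7 - 5)) + 28)*(-10) = ((3/(1/(-7 - 5)) + 5/5) + 28)*(-10) = ((3/(1/(-12)) + 5*(1/5)) + 28)*(-10) = ((3/(-1/12) + 1) + 28)*(-10) = ((3*(-12) + 1) + 28)*(-10) = ((-36 + 1) + 28)*(-10) = (-35 + 28)*(-10) = -7*(-10) = 70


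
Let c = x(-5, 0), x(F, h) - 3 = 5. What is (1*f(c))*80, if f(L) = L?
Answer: 640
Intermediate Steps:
x(F, h) = 8 (x(F, h) = 3 + 5 = 8)
c = 8
(1*f(c))*80 = (1*8)*80 = 8*80 = 640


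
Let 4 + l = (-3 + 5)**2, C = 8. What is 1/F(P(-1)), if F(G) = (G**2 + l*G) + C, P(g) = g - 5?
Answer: 1/44 ≈ 0.022727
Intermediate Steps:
P(g) = -5 + g
l = 0 (l = -4 + (-3 + 5)**2 = -4 + 2**2 = -4 + 4 = 0)
F(G) = 8 + G**2 (F(G) = (G**2 + 0*G) + 8 = (G**2 + 0) + 8 = G**2 + 8 = 8 + G**2)
1/F(P(-1)) = 1/(8 + (-5 - 1)**2) = 1/(8 + (-6)**2) = 1/(8 + 36) = 1/44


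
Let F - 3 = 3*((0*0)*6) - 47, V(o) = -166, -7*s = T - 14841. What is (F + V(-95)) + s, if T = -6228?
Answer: 19599/7 ≈ 2799.9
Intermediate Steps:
s = 21069/7 (s = -(-6228 - 14841)/7 = -⅐*(-21069) = 21069/7 ≈ 3009.9)
F = -44 (F = 3 + (3*((0*0)*6) - 47) = 3 + (3*(0*6) - 47) = 3 + (3*0 - 47) = 3 + (0 - 47) = 3 - 47 = -44)
(F + V(-95)) + s = (-44 - 166) + 21069/7 = -210 + 21069/7 = 19599/7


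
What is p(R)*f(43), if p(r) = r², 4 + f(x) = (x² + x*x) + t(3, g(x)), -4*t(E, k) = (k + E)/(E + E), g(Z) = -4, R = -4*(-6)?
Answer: 2127768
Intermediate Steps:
R = 24
t(E, k) = -(E + k)/(8*E) (t(E, k) = -(k + E)/(4*(E + E)) = -(E + k)/(4*(2*E)) = -(E + k)*1/(2*E)/4 = -(E + k)/(8*E))
f(x) = -95/24 + 2*x² (f(x) = -4 + ((x² + x*x) + (⅛)*(-1*3 - 1*(-4))/3) = -4 + ((x² + x²) + (⅛)*(⅓)*(-3 + 4)) = -4 + (2*x² + (⅛)*(⅓)*1) = -4 + (2*x² + 1/24) = -4 + (1/24 + 2*x²) = -95/24 + 2*x²)
p(R)*f(43) = 24²*(-95/24 + 2*43²) = 576*(-95/24 + 2*1849) = 576*(-95/24 + 3698) = 576*(88657/24) = 2127768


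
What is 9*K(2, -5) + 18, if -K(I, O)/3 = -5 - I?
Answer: 207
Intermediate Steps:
K(I, O) = 15 + 3*I (K(I, O) = -3*(-5 - I) = 15 + 3*I)
9*K(2, -5) + 18 = 9*(15 + 3*2) + 18 = 9*(15 + 6) + 18 = 9*21 + 18 = 189 + 18 = 207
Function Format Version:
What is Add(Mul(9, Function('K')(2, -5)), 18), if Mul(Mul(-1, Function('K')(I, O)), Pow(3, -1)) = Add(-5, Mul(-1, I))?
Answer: 207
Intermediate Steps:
Function('K')(I, O) = Add(15, Mul(3, I)) (Function('K')(I, O) = Mul(-3, Add(-5, Mul(-1, I))) = Add(15, Mul(3, I)))
Add(Mul(9, Function('K')(2, -5)), 18) = Add(Mul(9, Add(15, Mul(3, 2))), 18) = Add(Mul(9, Add(15, 6)), 18) = Add(Mul(9, 21), 18) = Add(189, 18) = 207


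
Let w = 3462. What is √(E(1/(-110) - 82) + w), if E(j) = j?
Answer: 3*√4544210/110 ≈ 58.138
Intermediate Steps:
√(E(1/(-110) - 82) + w) = √((1/(-110) - 82) + 3462) = √((-1/110 - 82) + 3462) = √(-9021/110 + 3462) = √(371799/110) = 3*√4544210/110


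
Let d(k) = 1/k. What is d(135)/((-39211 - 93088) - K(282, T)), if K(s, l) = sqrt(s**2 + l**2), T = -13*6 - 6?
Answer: -132299/2362896740835 + 2*sqrt(2405)/787632246945 ≈ -5.5866e-8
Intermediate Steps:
T = -84 (T = -78 - 6 = -84)
K(s, l) = sqrt(l**2 + s**2)
d(135)/((-39211 - 93088) - K(282, T)) = 1/(135*((-39211 - 93088) - sqrt((-84)**2 + 282**2))) = 1/(135*(-132299 - sqrt(7056 + 79524))) = 1/(135*(-132299 - sqrt(86580))) = 1/(135*(-132299 - 6*sqrt(2405)))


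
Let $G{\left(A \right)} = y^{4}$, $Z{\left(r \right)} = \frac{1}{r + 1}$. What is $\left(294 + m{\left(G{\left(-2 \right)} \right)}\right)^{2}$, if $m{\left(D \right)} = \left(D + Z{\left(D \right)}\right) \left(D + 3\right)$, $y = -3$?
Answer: $\frac{84715923600}{1681} \approx 5.0396 \cdot 10^{7}$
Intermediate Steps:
$Z{\left(r \right)} = \frac{1}{1 + r}$
$G{\left(A \right)} = 81$ ($G{\left(A \right)} = \left(-3\right)^{4} = 81$)
$m{\left(D \right)} = \left(3 + D\right) \left(D + \frac{1}{1 + D}\right)$ ($m{\left(D \right)} = \left(D + \frac{1}{1 + D}\right) \left(D + 3\right) = \left(D + \frac{1}{1 + D}\right) \left(3 + D\right) = \left(3 + D\right) \left(D + \frac{1}{1 + D}\right)$)
$\left(294 + m{\left(G{\left(-2 \right)} \right)}\right)^{2} = \left(294 + \frac{3 + 81 + 81 \left(1 + 81\right) \left(3 + 81\right)}{1 + 81}\right)^{2} = \left(294 + \frac{3 + 81 + 81 \cdot 82 \cdot 84}{82}\right)^{2} = \left(294 + \frac{3 + 81 + 557928}{82}\right)^{2} = \left(294 + \frac{1}{82} \cdot 558012\right)^{2} = \left(294 + \frac{279006}{41}\right)^{2} = \left(\frac{291060}{41}\right)^{2} = \frac{84715923600}{1681}$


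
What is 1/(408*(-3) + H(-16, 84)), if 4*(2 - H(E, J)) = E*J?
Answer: -1/886 ≈ -0.0011287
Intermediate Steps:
H(E, J) = 2 - E*J/4
1/(408*(-3) + H(-16, 84)) = 1/(408*(-3) + (2 - 1/4*(-16)*84)) = 1/(-1224 + (2 + 336)) = 1/(-1224 + 338) = 1/(-886) = -1/886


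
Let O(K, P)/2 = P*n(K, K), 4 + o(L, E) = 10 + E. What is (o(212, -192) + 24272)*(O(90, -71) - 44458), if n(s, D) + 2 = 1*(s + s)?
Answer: -1679613124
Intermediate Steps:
n(s, D) = -2 + 2*s (n(s, D) = -2 + 1*(s + s) = -2 + 1*(2*s) = -2 + 2*s)
o(L, E) = 6 + E (o(L, E) = -4 + (10 + E) = 6 + E)
O(K, P) = 2*P*(-2 + 2*K) (O(K, P) = 2*(P*(-2 + 2*K)) = 2*P*(-2 + 2*K))
(o(212, -192) + 24272)*(O(90, -71) - 44458) = ((6 - 192) + 24272)*(4*(-71)*(-1 + 90) - 44458) = (-186 + 24272)*(4*(-71)*89 - 44458) = 24086*(-25276 - 44458) = 24086*(-69734) = -1679613124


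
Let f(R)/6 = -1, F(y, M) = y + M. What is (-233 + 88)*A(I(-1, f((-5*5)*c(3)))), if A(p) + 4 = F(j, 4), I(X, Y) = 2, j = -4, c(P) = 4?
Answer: 580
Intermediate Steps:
F(y, M) = M + y
f(R) = -6 (f(R) = 6*(-1) = -6)
A(p) = -4 (A(p) = -4 + (4 - 4) = -4 + 0 = -4)
(-233 + 88)*A(I(-1, f((-5*5)*c(3)))) = (-233 + 88)*(-4) = -145*(-4) = 580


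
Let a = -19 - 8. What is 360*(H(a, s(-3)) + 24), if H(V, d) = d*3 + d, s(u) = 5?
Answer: 15840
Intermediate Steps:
a = -27
H(V, d) = 4*d (H(V, d) = 3*d + d = 4*d)
360*(H(a, s(-3)) + 24) = 360*(4*5 + 24) = 360*(20 + 24) = 360*44 = 15840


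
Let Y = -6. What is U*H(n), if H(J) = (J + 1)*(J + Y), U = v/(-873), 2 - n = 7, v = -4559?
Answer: 2068/9 ≈ 229.78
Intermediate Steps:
n = -5 (n = 2 - 1*7 = 2 - 7 = -5)
U = 47/9 (U = -4559/(-873) = -4559*(-1/873) = 47/9 ≈ 5.2222)
H(J) = (1 + J)*(-6 + J) (H(J) = (J + 1)*(J - 6) = (1 + J)*(-6 + J))
U*H(n) = 47*(-6 + (-5)**2 - 5*(-5))/9 = 47*(-6 + 25 + 25)/9 = (47/9)*44 = 2068/9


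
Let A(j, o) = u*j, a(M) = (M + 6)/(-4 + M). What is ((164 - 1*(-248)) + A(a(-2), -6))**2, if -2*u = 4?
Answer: 1537600/9 ≈ 1.7084e+5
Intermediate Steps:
u = -2 (u = -1/2*4 = -2)
a(M) = (6 + M)/(-4 + M)
A(j, o) = -2*j
((164 - 1*(-248)) + A(a(-2), -6))**2 = ((164 - 1*(-248)) - 2*(6 - 2)/(-4 - 2))**2 = ((164 + 248) - 2*4/(-6))**2 = (412 - (-1)*4/3)**2 = (412 - 2*(-2/3))**2 = (412 + 4/3)**2 = (1240/3)**2 = 1537600/9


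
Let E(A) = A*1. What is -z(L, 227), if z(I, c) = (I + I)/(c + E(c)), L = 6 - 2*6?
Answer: 6/227 ≈ 0.026432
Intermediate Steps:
E(A) = A
L = -6 (L = 6 - 12 = -6)
z(I, c) = I/c (z(I, c) = (I + I)/(c + c) = (2*I)/((2*c)) = (2*I)*(1/(2*c)) = I/c)
-z(L, 227) = -(-6)/227 = -1*(-6/227) = 6/227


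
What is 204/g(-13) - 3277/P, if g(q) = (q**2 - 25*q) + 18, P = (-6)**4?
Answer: -22085/10368 ≈ -2.1301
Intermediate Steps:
P = 1296
g(q) = 18 + q**2 - 25*q
204/g(-13) - 3277/P = 204/(18 + (-13)**2 - 25*(-13)) - 3277/1296 = 204/(18 + 169 + 325) - 3277*1/1296 = 204/512 - 3277/1296 = 204*(1/512) - 3277/1296 = 51/128 - 3277/1296 = -22085/10368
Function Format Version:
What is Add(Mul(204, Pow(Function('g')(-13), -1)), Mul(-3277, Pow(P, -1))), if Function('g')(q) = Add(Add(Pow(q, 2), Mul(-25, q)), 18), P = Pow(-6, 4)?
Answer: Rational(-22085, 10368) ≈ -2.1301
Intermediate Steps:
P = 1296
Function('g')(q) = Add(18, Pow(q, 2), Mul(-25, q))
Add(Mul(204, Pow(Function('g')(-13), -1)), Mul(-3277, Pow(P, -1))) = Add(Mul(204, Pow(Add(18, Pow(-13, 2), Mul(-25, -13)), -1)), Mul(-3277, Pow(1296, -1))) = Add(Mul(204, Pow(Add(18, 169, 325), -1)), Mul(-3277, Rational(1, 1296))) = Add(Mul(204, Pow(512, -1)), Rational(-3277, 1296)) = Add(Mul(204, Rational(1, 512)), Rational(-3277, 1296)) = Add(Rational(51, 128), Rational(-3277, 1296)) = Rational(-22085, 10368)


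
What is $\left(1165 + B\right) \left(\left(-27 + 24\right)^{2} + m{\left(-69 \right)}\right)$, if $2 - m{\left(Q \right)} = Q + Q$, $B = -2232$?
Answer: $-158983$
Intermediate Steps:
$m{\left(Q \right)} = 2 - 2 Q$ ($m{\left(Q \right)} = 2 - \left(Q + Q\right) = 2 - 2 Q$)
$\left(1165 + B\right) \left(\left(-27 + 24\right)^{2} + m{\left(-69 \right)}\right) = \left(1165 - 2232\right) \left(\left(-27 + 24\right)^{2} + \left(2 - -138\right)\right) = - 1067 \left(\left(-3\right)^{2} + \left(2 + 138\right)\right) = - 1067 \left(9 + 140\right) = \left(-1067\right) 149 = -158983$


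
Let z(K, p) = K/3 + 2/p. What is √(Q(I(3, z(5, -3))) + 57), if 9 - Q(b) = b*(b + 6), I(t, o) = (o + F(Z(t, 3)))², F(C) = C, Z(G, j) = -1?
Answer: √66 ≈ 8.1240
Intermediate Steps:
z(K, p) = 2/p + K/3 (z(K, p) = K*(⅓) + 2/p = K/3 + 2/p = 2/p + K/3)
I(t, o) = (-1 + o)² (I(t, o) = (o - 1)² = (-1 + o)²)
Q(b) = 9 - b*(6 + b) (Q(b) = 9 - b*(b + 6) = 9 - b*(6 + b))
√(Q(I(3, z(5, -3))) + 57) = √((9 - ((-1 + (2/(-3) + (⅓)*5))²)² - 6*(-1 + (2/(-3) + (⅓)*5))²) + 57) = √((9 - ((-1 + (2*(-⅓) + 5/3))²)² - 6*(-1 + (2*(-⅓) + 5/3))²) + 57) = √((9 - ((-1 + (-⅔ + 5/3))²)² - 6*(-1 + (-⅔ + 5/3))²) + 57) = √((9 - ((-1 + 1)²)² - 6*(-1 + 1)²) + 57) = √((9 - (0²)² - 6*0²) + 57) = √((9 - 1*0² - 6*0) + 57) = √((9 - 1*0 + 0) + 57) = √((9 + 0 + 0) + 57) = √(9 + 57) = √66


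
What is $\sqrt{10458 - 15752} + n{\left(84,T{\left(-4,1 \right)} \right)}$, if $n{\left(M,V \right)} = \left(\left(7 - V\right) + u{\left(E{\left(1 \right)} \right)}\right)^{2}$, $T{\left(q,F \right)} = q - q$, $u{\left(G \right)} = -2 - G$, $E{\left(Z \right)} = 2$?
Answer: $9 + i \sqrt{5294} \approx 9.0 + 72.76 i$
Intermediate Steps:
$T{\left(q,F \right)} = 0$
$n{\left(M,V \right)} = \left(3 - V\right)^{2}$ ($n{\left(M,V \right)} = \left(\left(7 - V\right) - 4\right)^{2} = \left(3 - V\right)^{2}$)
$\sqrt{10458 - 15752} + n{\left(84,T{\left(-4,1 \right)} \right)} = \sqrt{10458 - 15752} + \left(-3 + 0\right)^{2} = \sqrt{-5294} + \left(-3\right)^{2} = i \sqrt{5294} + 9 = 9 + i \sqrt{5294}$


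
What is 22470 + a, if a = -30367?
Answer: -7897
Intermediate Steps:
22470 + a = 22470 - 30367 = -7897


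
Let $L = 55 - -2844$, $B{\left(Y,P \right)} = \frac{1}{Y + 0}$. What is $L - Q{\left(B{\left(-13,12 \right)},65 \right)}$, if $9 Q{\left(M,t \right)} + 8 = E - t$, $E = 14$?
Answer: $\frac{26150}{9} \approx 2905.6$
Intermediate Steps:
$B{\left(Y,P \right)} = \frac{1}{Y}$
$Q{\left(M,t \right)} = \frac{2}{3} - \frac{t}{9}$ ($Q{\left(M,t \right)} = - \frac{8}{9} + \frac{14 - t}{9} = - \frac{8}{9} - \left(- \frac{14}{9} + \frac{t}{9}\right) = \frac{2}{3} - \frac{t}{9}$)
$L = 2899$ ($L = 55 + 2844 = 2899$)
$L - Q{\left(B{\left(-13,12 \right)},65 \right)} = 2899 - \left(\frac{2}{3} - \frac{65}{9}\right) = 2899 - - \frac{59}{9} = 2899 + \frac{59}{9} = \frac{26150}{9}$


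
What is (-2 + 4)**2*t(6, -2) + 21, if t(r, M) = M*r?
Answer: -27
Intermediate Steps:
(-2 + 4)**2*t(6, -2) + 21 = (-2 + 4)**2*(-2*6) + 21 = 2**2*(-12) + 21 = 4*(-12) + 21 = -48 + 21 = -27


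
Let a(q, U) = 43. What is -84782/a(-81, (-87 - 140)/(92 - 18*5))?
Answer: -84782/43 ≈ -1971.7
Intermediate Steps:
-84782/a(-81, (-87 - 140)/(92 - 18*5)) = -84782/43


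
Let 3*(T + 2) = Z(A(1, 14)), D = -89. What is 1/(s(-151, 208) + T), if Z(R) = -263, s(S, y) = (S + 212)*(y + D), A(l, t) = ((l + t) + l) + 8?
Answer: 3/21508 ≈ 0.00013948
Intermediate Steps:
A(l, t) = 8 + t + 2*l (A(l, t) = (t + 2*l) + 8 = 8 + t + 2*l)
s(S, y) = (-89 + y)*(212 + S) (s(S, y) = (S + 212)*(y - 89) = (212 + S)*(-89 + y) = (-89 + y)*(212 + S))
T = -269/3 (T = -2 + (⅓)*(-263) = -2 - 263/3 = -269/3 ≈ -89.667)
1/(s(-151, 208) + T) = 1/((-18868 - 89*(-151) + 212*208 - 151*208) - 269/3) = 1/((-18868 + 13439 + 44096 - 31408) - 269/3) = 1/(7259 - 269/3) = 1/(21508/3) = 3/21508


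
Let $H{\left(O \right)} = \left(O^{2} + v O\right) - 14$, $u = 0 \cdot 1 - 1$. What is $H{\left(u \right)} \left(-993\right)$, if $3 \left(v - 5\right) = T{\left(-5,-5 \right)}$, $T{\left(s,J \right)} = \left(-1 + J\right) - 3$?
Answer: $14895$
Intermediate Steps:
$T{\left(s,J \right)} = -4 + J$
$v = 2$ ($v = 5 + \frac{-4 - 5}{3} = 5 + \frac{1}{3} \left(-9\right) = 5 - 3 = 2$)
$u = -1$ ($u = 0 - 1 = -1$)
$H{\left(O \right)} = -14 + O^{2} + 2 O$ ($H{\left(O \right)} = \left(O^{2} + 2 O\right) - 14 = -14 + O^{2} + 2 O$)
$H{\left(u \right)} \left(-993\right) = \left(-14 + \left(-1\right)^{2} + 2 \left(-1\right)\right) \left(-993\right) = \left(-14 + 1 - 2\right) \left(-993\right) = \left(-15\right) \left(-993\right) = 14895$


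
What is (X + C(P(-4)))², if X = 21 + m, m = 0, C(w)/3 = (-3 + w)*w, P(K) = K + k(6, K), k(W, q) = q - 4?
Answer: 314721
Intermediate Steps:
k(W, q) = -4 + q
P(K) = -4 + 2*K (P(K) = K + (-4 + K) = -4 + 2*K)
C(w) = 3*w*(-3 + w) (C(w) = 3*((-3 + w)*w) = 3*(w*(-3 + w)) = 3*w*(-3 + w))
X = 21 (X = 21 + 0 = 21)
(X + C(P(-4)))² = (21 + 3*(-4 + 2*(-4))*(-3 + (-4 + 2*(-4))))² = (21 + 3*(-4 - 8)*(-3 + (-4 - 8)))² = (21 + 3*(-12)*(-3 - 12))² = (21 + 3*(-12)*(-15))² = (21 + 540)² = 561² = 314721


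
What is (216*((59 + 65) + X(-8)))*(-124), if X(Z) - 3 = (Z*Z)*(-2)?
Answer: 26784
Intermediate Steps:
X(Z) = 3 - 2*Z² (X(Z) = 3 + (Z*Z)*(-2) = 3 + Z²*(-2) = 3 - 2*Z²)
(216*((59 + 65) + X(-8)))*(-124) = (216*((59 + 65) + (3 - 2*(-8)²)))*(-124) = (216*(124 + (3 - 2*64)))*(-124) = (216*(124 + (3 - 128)))*(-124) = (216*(124 - 125))*(-124) = (216*(-1))*(-124) = -216*(-124) = 26784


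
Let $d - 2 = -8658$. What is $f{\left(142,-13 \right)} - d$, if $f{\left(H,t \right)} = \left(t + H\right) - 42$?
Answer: $8743$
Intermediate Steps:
$f{\left(H,t \right)} = -42 + H + t$ ($f{\left(H,t \right)} = \left(H + t\right) - 42 = -42 + H + t$)
$d = -8656$ ($d = 2 - 8658 = -8656$)
$f{\left(142,-13 \right)} - d = \left(-42 + 142 - 13\right) - -8656 = 87 + 8656 = 8743$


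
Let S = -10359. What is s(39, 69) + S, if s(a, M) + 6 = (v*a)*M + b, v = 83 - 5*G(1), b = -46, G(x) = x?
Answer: 199487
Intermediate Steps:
v = 78 (v = 83 - 5 = 78)
s(a, M) = -52 + 78*M*a (s(a, M) = -6 + ((78*a)*M - 46) = -6 + (78*M*a - 46) = -6 + (-46 + 78*M*a) = -52 + 78*M*a)
s(39, 69) + S = (-52 + 78*69*39) - 10359 = (-52 + 209898) - 10359 = 209846 - 10359 = 199487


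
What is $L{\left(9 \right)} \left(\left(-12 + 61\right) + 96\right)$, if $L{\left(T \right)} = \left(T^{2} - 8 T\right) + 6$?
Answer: $2175$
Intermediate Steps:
$L{\left(T \right)} = 6 + T^{2} - 8 T$
$L{\left(9 \right)} \left(\left(-12 + 61\right) + 96\right) = \left(6 + 9^{2} - 72\right) \left(\left(-12 + 61\right) + 96\right) = \left(6 + 81 - 72\right) \left(49 + 96\right) = 15 \cdot 145 = 2175$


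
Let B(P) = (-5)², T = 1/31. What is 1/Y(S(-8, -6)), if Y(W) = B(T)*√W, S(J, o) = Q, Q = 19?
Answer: √19/475 ≈ 0.0091766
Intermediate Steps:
T = 1/31 ≈ 0.032258
S(J, o) = 19
B(P) = 25
Y(W) = 25*√W
1/Y(S(-8, -6)) = 1/(25*√19) = √19/475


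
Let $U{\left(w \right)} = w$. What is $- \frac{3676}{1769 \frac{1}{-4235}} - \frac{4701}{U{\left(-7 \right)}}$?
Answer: $\frac{117291089}{12383} \approx 9471.9$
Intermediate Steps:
$- \frac{3676}{1769 \frac{1}{-4235}} - \frac{4701}{U{\left(-7 \right)}} = - \frac{3676}{1769 \frac{1}{-4235}} - \frac{4701}{-7} = - \frac{3676}{1769 \left(- \frac{1}{4235}\right)} - - \frac{4701}{7} = - \frac{3676}{- \frac{1769}{4235}} + \frac{4701}{7} = \left(-3676\right) \left(- \frac{4235}{1769}\right) + \frac{4701}{7} = \frac{15567860}{1769} + \frac{4701}{7} = \frac{117291089}{12383}$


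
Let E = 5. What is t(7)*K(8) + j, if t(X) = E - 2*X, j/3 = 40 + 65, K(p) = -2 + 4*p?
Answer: 45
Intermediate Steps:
j = 315 (j = 3*(40 + 65) = 3*105 = 315)
t(X) = 5 - 2*X
t(7)*K(8) + j = (5 - 2*7)*(-2 + 4*8) + 315 = (5 - 14)*(-2 + 32) + 315 = -9*30 + 315 = -270 + 315 = 45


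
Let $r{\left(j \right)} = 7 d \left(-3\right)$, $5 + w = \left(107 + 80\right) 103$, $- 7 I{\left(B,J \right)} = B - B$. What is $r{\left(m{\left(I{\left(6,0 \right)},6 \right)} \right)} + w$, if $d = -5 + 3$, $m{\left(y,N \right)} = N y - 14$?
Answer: $19298$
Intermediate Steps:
$I{\left(B,J \right)} = 0$ ($I{\left(B,J \right)} = - \frac{B - B}{7} = \left(- \frac{1}{7}\right) 0 = 0$)
$m{\left(y,N \right)} = -14 + N y$
$d = -2$
$w = 19256$ ($w = -5 + \left(107 + 80\right) 103 = -5 + 187 \cdot 103 = -5 + 19261 = 19256$)
$r{\left(j \right)} = 42$ ($r{\left(j \right)} = 7 \left(-2\right) \left(-3\right) = \left(-14\right) \left(-3\right) = 42$)
$r{\left(m{\left(I{\left(6,0 \right)},6 \right)} \right)} + w = 42 + 19256 = 19298$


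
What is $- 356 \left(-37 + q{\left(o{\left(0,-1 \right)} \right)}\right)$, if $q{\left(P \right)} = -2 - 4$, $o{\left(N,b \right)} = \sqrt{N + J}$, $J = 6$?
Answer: $15308$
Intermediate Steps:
$o{\left(N,b \right)} = \sqrt{6 + N}$ ($o{\left(N,b \right)} = \sqrt{N + 6} = \sqrt{6 + N}$)
$q{\left(P \right)} = -6$
$- 356 \left(-37 + q{\left(o{\left(0,-1 \right)} \right)}\right) = - 356 \left(-37 - 6\right) = \left(-356\right) \left(-43\right) = 15308$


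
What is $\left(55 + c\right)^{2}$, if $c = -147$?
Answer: $8464$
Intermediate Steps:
$\left(55 + c\right)^{2} = \left(55 - 147\right)^{2} = \left(-92\right)^{2} = 8464$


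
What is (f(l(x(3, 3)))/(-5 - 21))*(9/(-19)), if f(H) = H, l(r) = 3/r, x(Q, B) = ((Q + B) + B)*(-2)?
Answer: -3/988 ≈ -0.0030364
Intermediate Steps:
x(Q, B) = -4*B - 2*Q (x(Q, B) = ((B + Q) + B)*(-2) = (Q + 2*B)*(-2) = -4*B - 2*Q)
(f(l(x(3, 3)))/(-5 - 21))*(9/(-19)) = ((3/(-4*3 - 2*3))/(-5 - 21))*(9/(-19)) = ((3/(-12 - 6))/(-26))*(9*(-1/19)) = -3/(26*(-18))*(-9/19) = -3*(-1)/(26*18)*(-9/19) = -1/26*(-⅙)*(-9/19) = (1/156)*(-9/19) = -3/988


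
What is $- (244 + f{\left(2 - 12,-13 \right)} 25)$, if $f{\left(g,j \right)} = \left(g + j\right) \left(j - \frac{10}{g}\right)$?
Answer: $-7144$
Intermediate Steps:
$- (244 + f{\left(2 - 12,-13 \right)} 25) = - (244 + \left(-10 + \left(-13\right)^{2} + \left(2 - 12\right) \left(-13\right) - - \frac{130}{2 - 12}\right) 25) = - (244 + \left(-10 + 169 + \left(2 - 12\right) \left(-13\right) - - \frac{130}{2 - 12}\right) 25) = - (244 + \left(-10 + 169 - -130 - - \frac{130}{-10}\right) 25) = - (244 + \left(-10 + 169 + 130 - \left(-130\right) \left(- \frac{1}{10}\right)\right) 25) = - (244 + \left(-10 + 169 + 130 - 13\right) 25) = - (244 + 276 \cdot 25) = - (244 + 6900) = \left(-1\right) 7144 = -7144$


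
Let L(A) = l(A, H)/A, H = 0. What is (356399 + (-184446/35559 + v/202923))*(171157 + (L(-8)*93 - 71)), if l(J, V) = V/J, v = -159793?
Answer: 1810582043110913396/29694399 ≈ 6.0974e+10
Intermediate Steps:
L(A) = 0 (L(A) = (0/A)/A = 0/A = 0)
(356399 + (-184446/35559 + v/202923))*(171157 + (L(-8)*93 - 71)) = (356399 + (-184446/35559 - 159793/202923))*(171157 + (0*93 - 71)) = (356399 + (-184446*1/35559 - 159793*1/202923))*(171157 + (0 - 71)) = (356399 + (-20494/3951 - 159793/202923))*(171157 - 71) = (356399 - 177409115/29694399)*171086 = (10582876700086/29694399)*171086 = 1810582043110913396/29694399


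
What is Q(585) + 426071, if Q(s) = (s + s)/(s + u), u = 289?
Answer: 186193612/437 ≈ 4.2607e+5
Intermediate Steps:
Q(s) = 2*s/(289 + s) (Q(s) = (s + s)/(s + 289) = (2*s)/(289 + s) = 2*s/(289 + s))
Q(585) + 426071 = 2*585/(289 + 585) + 426071 = 2*585/874 + 426071 = 2*585*(1/874) + 426071 = 585/437 + 426071 = 186193612/437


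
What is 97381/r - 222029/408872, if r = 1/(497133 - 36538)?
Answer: 18339218283216011/408872 ≈ 4.4853e+10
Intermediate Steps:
r = 1/460595 ≈ 2.1711e-6
97381/r - 222029/408872 = 97381/(1/460595) - 222029/408872 = 97381*460595 - 222029*1/408872 = 44853201695 - 222029/408872 = 18339218283216011/408872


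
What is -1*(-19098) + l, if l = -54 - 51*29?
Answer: 17565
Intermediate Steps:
l = -1533 (l = -54 - 1479 = -1533)
-1*(-19098) + l = -1*(-19098) - 1533 = 19098 - 1533 = 17565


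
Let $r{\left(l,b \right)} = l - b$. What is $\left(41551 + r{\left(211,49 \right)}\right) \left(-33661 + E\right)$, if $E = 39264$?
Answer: $233717939$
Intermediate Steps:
$\left(41551 + r{\left(211,49 \right)}\right) \left(-33661 + E\right) = \left(41551 + \left(211 - 49\right)\right) \left(-33661 + 39264\right) = \left(41551 + \left(211 - 49\right)\right) 5603 = \left(41551 + 162\right) 5603 = 41713 \cdot 5603 = 233717939$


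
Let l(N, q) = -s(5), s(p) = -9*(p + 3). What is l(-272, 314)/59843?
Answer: 72/59843 ≈ 0.0012031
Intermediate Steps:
s(p) = -27 - 9*p (s(p) = -9*(3 + p) = -27 - 9*p)
l(N, q) = 72 (l(N, q) = -(-27 - 9*5) = -(-27 - 45) = -1*(-72) = 72)
l(-272, 314)/59843 = 72/59843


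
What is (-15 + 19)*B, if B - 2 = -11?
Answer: -36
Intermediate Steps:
B = -9 (B = 2 - 11 = -9)
(-15 + 19)*B = (-15 + 19)*(-9) = 4*(-9) = -36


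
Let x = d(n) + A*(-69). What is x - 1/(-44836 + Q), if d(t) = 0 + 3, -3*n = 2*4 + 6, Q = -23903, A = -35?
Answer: 166210903/68739 ≈ 2418.0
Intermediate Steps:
n = -14/3 (n = -(2*4 + 6)/3 = -(8 + 6)/3 = -⅓*14 = -14/3 ≈ -4.6667)
d(t) = 3
x = 2418 (x = 3 - 35*(-69) = 3 + 2415 = 2418)
x - 1/(-44836 + Q) = 2418 - 1/(-44836 - 23903) = 2418 - 1/(-68739) = 2418 - 1*(-1/68739) = 2418 + 1/68739 = 166210903/68739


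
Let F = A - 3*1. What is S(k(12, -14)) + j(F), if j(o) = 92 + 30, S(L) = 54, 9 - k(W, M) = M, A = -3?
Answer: 176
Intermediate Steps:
k(W, M) = 9 - M
F = -6 (F = -3 - 3*1 = -3 - 3 = -6)
j(o) = 122
S(k(12, -14)) + j(F) = 54 + 122 = 176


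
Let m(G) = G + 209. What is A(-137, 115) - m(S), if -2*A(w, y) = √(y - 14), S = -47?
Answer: -162 - √101/2 ≈ -167.02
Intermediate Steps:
m(G) = 209 + G
A(w, y) = -√(-14 + y)/2 (A(w, y) = -√(y - 14)/2 = -√(-14 + y)/2)
A(-137, 115) - m(S) = -√(-14 + 115)/2 - (209 - 47) = -√101/2 - 1*162 = -√101/2 - 162 = -162 - √101/2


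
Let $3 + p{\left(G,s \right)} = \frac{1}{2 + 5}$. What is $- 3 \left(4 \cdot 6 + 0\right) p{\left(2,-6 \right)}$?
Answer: $\frac{1440}{7} \approx 205.71$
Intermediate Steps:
$p{\left(G,s \right)} = - \frac{20}{7}$ ($p{\left(G,s \right)} = -3 + \frac{1}{2 + 5} = -3 + \frac{1}{7} = - \frac{20}{7}$)
$- 3 \left(4 \cdot 6 + 0\right) p{\left(2,-6 \right)} = - 3 \left(4 \cdot 6 + 0\right) \left(- \frac{20}{7}\right) = - 3 \left(24 + 0\right) \left(- \frac{20}{7}\right) = \left(-3\right) 24 \left(- \frac{20}{7}\right) = \left(-72\right) \left(- \frac{20}{7}\right) = \frac{1440}{7}$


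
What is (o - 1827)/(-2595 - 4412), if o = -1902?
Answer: 339/637 ≈ 0.53218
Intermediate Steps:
(o - 1827)/(-2595 - 4412) = (-1902 - 1827)/(-2595 - 4412) = -3729/(-7007) = -3729*(-1/7007) = 339/637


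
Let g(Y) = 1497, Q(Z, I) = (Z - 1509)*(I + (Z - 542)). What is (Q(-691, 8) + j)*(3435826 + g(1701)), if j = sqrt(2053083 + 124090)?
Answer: 9263585485000 + 3437323*sqrt(2177173) ≈ 9.2687e+12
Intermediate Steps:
Q(Z, I) = (-1509 + Z)*(-542 + I + Z) (Q(Z, I) = (-1509 + Z)*(I + (-542 + Z)) = (-1509 + Z)*(-542 + I + Z))
j = sqrt(2177173) ≈ 1475.5
(Q(-691, 8) + j)*(3435826 + g(1701)) = ((817878 + (-691)**2 - 2051*(-691) - 1509*8 + 8*(-691)) + sqrt(2177173))*(3435826 + 1497) = ((817878 + 477481 + 1417241 - 12072 - 5528) + sqrt(2177173))*3437323 = (2695000 + sqrt(2177173))*3437323 = 9263585485000 + 3437323*sqrt(2177173)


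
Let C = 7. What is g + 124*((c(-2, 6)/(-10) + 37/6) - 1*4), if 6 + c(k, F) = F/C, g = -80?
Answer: 26506/105 ≈ 252.44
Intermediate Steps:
c(k, F) = -6 + F/7
g + 124*((c(-2, 6)/(-10) + 37/6) - 1*4) = -80 + 124*(((-6 + (⅐)*6)/(-10) + 37/6) - 1*4) = -80 + 124*(((-6 + 6/7)*(-⅒) + 37*(⅙)) - 4) = -80 + 124*((-36/7*(-⅒) + 37/6) - 4) = -80 + 124*((18/35 + 37/6) - 4) = -80 + 124*(1403/210 - 4) = -80 + 124*(563/210) = -80 + 34906/105 = 26506/105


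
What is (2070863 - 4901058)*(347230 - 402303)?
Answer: 155867329235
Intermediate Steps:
(2070863 - 4901058)*(347230 - 402303) = -2830195*(-55073) = 155867329235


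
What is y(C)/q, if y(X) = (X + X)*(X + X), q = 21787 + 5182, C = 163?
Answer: 106276/26969 ≈ 3.9407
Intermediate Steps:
q = 26969
y(X) = 4*X² (y(X) = (2*X)*(2*X) = 4*X²)
y(C)/q = (4*163²)/26969 = (4*26569)*(1/26969) = 106276*(1/26969) = 106276/26969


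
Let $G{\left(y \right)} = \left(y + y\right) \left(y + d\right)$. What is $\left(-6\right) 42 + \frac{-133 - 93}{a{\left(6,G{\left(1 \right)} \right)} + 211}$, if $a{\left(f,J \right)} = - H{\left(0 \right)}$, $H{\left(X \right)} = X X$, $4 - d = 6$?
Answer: $- \frac{53398}{211} \approx -253.07$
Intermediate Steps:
$d = -2$ ($d = 4 - 6 = -2$)
$H{\left(X \right)} = X^{2}$
$G{\left(y \right)} = 2 y \left(-2 + y\right)$ ($G{\left(y \right)} = \left(y + y\right) \left(y - 2\right) = 2 y \left(-2 + y\right)$)
$a{\left(f,J \right)} = 0$ ($a{\left(f,J \right)} = - 0^{2} = \left(-1\right) 0 = 0$)
$\left(-6\right) 42 + \frac{-133 - 93}{a{\left(6,G{\left(1 \right)} \right)} + 211} = \left(-6\right) 42 + \frac{-133 - 93}{0 + 211} = -252 - \frac{226}{211} = - \frac{53398}{211}$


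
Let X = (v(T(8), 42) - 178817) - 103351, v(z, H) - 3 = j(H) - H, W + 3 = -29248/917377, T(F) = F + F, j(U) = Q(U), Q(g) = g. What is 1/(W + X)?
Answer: -917377/258854462584 ≈ -3.5440e-6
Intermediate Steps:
j(U) = U
T(F) = 2*F
W = -2781379/917377 (W = -3 - 29248/917377 = -2781379/917377 ≈ -3.0319)
v(z, H) = 3 (v(z, H) = 3 + (H - H) = 3 + 0 = 3)
X = -282165 (X = (3 - 178817) - 103351 = -178814 - 103351 = -282165)
1/(W + X) = 1/(-2781379/917377 - 282165) = 1/(-258854462584/917377) = -917377/258854462584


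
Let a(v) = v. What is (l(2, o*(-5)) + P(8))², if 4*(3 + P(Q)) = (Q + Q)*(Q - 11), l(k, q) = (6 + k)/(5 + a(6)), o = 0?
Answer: 24649/121 ≈ 203.71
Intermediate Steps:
l(k, q) = 6/11 + k/11 (l(k, q) = (6 + k)/(5 + 6) = (6 + k)/11 = (6 + k)*(1/11) = 6/11 + k/11)
P(Q) = -3 + Q*(-11 + Q)/2 (P(Q) = -3 + ((Q + Q)*(Q - 11))/4 = -3 + ((2*Q)*(-11 + Q))/4 = -3 + (2*Q*(-11 + Q))/4 = -3 + Q*(-11 + Q)/2)
(l(2, o*(-5)) + P(8))² = ((6/11 + (1/11)*2) + (-3 + (½)*8² - 11/2*8))² = ((6/11 + 2/11) + (-3 + (½)*64 - 44))² = (8/11 + (-3 + 32 - 44))² = (8/11 - 15)² = (-157/11)² = 24649/121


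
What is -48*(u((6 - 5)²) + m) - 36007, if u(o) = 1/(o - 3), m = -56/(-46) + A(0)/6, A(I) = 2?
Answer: -829321/23 ≈ -36057.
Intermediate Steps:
m = 107/69 (m = -56/(-46) + 2/6 = -56*(-1/46) + 2*(⅙) = 28/23 + ⅓ = 107/69 ≈ 1.5507)
u(o) = 1/(-3 + o)
-48*(u((6 - 5)²) + m) - 36007 = -48*(1/(-3 + (6 - 5)²) + 107/69) - 36007 = -48*(1/(-3 + 1²) + 107/69) - 36007 = -48*(1/(-3 + 1) + 107/69) - 36007 = -48*(1/(-2) + 107/69) - 36007 = -48*(-½ + 107/69) - 36007 = -48*145/138 - 36007 = -1160/23 - 36007 = -829321/23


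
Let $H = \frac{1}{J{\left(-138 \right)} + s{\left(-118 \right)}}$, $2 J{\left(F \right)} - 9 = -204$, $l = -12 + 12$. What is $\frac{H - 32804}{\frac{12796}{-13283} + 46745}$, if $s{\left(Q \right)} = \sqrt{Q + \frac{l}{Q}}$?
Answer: $- \frac{16774515955774}{23902827298383} - \frac{53132 i \sqrt{118}}{23902827298383} \approx -0.70178 - 2.4146 \cdot 10^{-8} i$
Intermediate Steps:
$l = 0$
$J{\left(F \right)} = - \frac{195}{2}$ ($J{\left(F \right)} = \frac{9}{2} + \frac{1}{2} \left(-204\right) = \frac{9}{2} - 102 = - \frac{195}{2}$)
$s{\left(Q \right)} = \sqrt{Q}$ ($s{\left(Q \right)} = \sqrt{Q + \frac{0}{Q}} = \sqrt{Q + 0} = \sqrt{Q}$)
$H = \frac{1}{- \frac{195}{2} + i \sqrt{118}}$ ($H = \frac{1}{- \frac{195}{2} + \sqrt{-118}} = \frac{1}{- \frac{195}{2} + i \sqrt{118}} \approx -0.010131 - 0.0011287 i$)
$\frac{H - 32804}{\frac{12796}{-13283} + 46745} = \frac{\left(- \frac{390}{38497} - \frac{4 i \sqrt{118}}{38497}\right) - 32804}{\frac{12796}{-13283} + 46745} = \frac{- \frac{1262855978}{38497} - \frac{4 i \sqrt{118}}{38497}}{12796 \left(- \frac{1}{13283}\right) + 46745} = \frac{- \frac{1262855978}{38497} - \frac{4 i \sqrt{118}}{38497}}{- \frac{12796}{13283} + 46745} = \frac{- \frac{1262855978}{38497} - \frac{4 i \sqrt{118}}{38497}}{\frac{620901039}{13283}} = \left(- \frac{1262855978}{38497} - \frac{4 i \sqrt{118}}{38497}\right) \frac{13283}{620901039} = - \frac{16774515955774}{23902827298383} - \frac{53132 i \sqrt{118}}{23902827298383}$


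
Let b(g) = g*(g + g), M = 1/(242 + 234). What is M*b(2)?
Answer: 2/119 ≈ 0.016807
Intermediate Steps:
M = 1/476 ≈ 0.0021008
b(g) = 2*g² (b(g) = g*(2*g) = 2*g²)
M*b(2) = (2*2²)/476 = (2*4)/476 = (1/476)*8 = 2/119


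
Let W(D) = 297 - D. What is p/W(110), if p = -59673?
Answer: -59673/187 ≈ -319.11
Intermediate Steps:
p/W(110) = -59673/(297 - 1*110) = -59673/(297 - 110) = -59673/187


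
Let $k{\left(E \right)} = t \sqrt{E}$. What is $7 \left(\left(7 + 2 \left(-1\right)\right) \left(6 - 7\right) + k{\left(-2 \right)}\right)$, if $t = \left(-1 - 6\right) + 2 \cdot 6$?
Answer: $-35 + 35 i \sqrt{2} \approx -35.0 + 49.497 i$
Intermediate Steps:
$t = 5$ ($t = \left(-1 - 6\right) + 12 = -7 + 12 = 5$)
$k{\left(E \right)} = 5 \sqrt{E}$
$7 \left(\left(7 + 2 \left(-1\right)\right) \left(6 - 7\right) + k{\left(-2 \right)}\right) = 7 \left(\left(7 + 2 \left(-1\right)\right) \left(6 - 7\right) + 5 \sqrt{-2}\right) = 7 \left(\left(7 - 2\right) \left(-1\right) + 5 i \sqrt{2}\right) = 7 \left(5 \left(-1\right) + 5 i \sqrt{2}\right) = 7 \left(-5 + 5 i \sqrt{2}\right) = -35 + 35 i \sqrt{2}$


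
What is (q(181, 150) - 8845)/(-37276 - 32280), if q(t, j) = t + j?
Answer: 4257/34778 ≈ 0.12240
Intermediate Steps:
q(t, j) = j + t
(q(181, 150) - 8845)/(-37276 - 32280) = ((150 + 181) - 8845)/(-37276 - 32280) = (331 - 8845)/(-69556) = -8514*(-1/69556) = 4257/34778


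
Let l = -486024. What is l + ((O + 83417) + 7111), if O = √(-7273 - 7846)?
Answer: -395496 + I*√15119 ≈ -3.955e+5 + 122.96*I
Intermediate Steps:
O = I*√15119 (O = √(-15119) = I*√15119 ≈ 122.96*I)
l + ((O + 83417) + 7111) = -486024 + ((I*√15119 + 83417) + 7111) = -486024 + ((83417 + I*√15119) + 7111) = -486024 + (90528 + I*√15119) = -395496 + I*√15119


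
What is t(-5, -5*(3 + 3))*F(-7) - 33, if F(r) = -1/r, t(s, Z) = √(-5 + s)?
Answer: -33 + I*√10/7 ≈ -33.0 + 0.45175*I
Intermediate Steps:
t(-5, -5*(3 + 3))*F(-7) - 33 = √(-5 - 5)*(-1/(-7)) - 33 = √(-10)*(-1*(-⅐)) - 33 = (I*√10)*(⅐) - 33 = I*√10/7 - 33 = -33 + I*√10/7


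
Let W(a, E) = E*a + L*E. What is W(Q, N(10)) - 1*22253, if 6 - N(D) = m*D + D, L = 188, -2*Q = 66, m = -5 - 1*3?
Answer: -10473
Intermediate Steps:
m = -8 (m = -5 - 3 = -8)
Q = -33 (Q = -½*66 = -33)
N(D) = 6 + 7*D (N(D) = 6 - (-8*D + D) = 6 - (-7)*D = 6 + 7*D)
W(a, E) = 188*E + E*a (W(a, E) = E*a + 188*E = 188*E + E*a)
W(Q, N(10)) - 1*22253 = (6 + 7*10)*(188 - 33) - 1*22253 = (6 + 70)*155 - 22253 = 76*155 - 22253 = 11780 - 22253 = -10473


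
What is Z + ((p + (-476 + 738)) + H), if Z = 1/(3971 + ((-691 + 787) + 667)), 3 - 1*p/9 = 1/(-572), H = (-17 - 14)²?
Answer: 1692426589/1353924 ≈ 1250.0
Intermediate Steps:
H = 961 (H = (-31)² = 961)
p = 15453/572 (p = 27 - 9/(-572) = 27 - 9*(-1/572) = 27 + 9/572 = 15453/572 ≈ 27.016)
Z = 1/4734 (Z = 1/(3971 + (96 + 667)) = 1/(3971 + 763) = 1/4734 ≈ 0.00021124)
Z + ((p + (-476 + 738)) + H) = 1/4734 + ((15453/572 + (-476 + 738)) + 961) = 1/4734 + ((15453/572 + 262) + 961) = 1/4734 + (165317/572 + 961) = 1/4734 + 715009/572 = 1692426589/1353924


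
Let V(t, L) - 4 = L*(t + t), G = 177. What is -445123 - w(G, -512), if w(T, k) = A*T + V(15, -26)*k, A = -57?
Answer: -832346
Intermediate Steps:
V(t, L) = 4 + 2*L*t (V(t, L) = 4 + L*(t + t) = 4 + L*(2*t) = 4 + 2*L*t)
w(T, k) = -776*k - 57*T (w(T, k) = -57*T + (4 + 2*(-26)*15)*k = -57*T + (4 - 780)*k = -57*T - 776*k = -776*k - 57*T)
-445123 - w(G, -512) = -445123 - (-776*(-512) - 57*177) = -445123 - (397312 - 10089) = -445123 - 1*387223 = -445123 - 387223 = -832346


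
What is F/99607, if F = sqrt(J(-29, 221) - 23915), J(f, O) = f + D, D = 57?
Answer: I*sqrt(23887)/99607 ≈ 0.0015516*I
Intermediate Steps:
J(f, O) = 57 + f (J(f, O) = f + 57 = 57 + f)
F = I*sqrt(23887) (F = sqrt((57 - 29) - 23915) = sqrt(28 - 23915) = sqrt(-23887) = I*sqrt(23887) ≈ 154.55*I)
F/99607 = (I*sqrt(23887))/99607 = (I*sqrt(23887))*(1/99607) = I*sqrt(23887)/99607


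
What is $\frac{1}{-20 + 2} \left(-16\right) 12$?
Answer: $\frac{32}{3} \approx 10.667$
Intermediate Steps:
$\frac{1}{-20 + 2} \left(-16\right) 12 = \frac{1}{-18} \left(-16\right) 12 = \left(- \frac{1}{18}\right) \left(-16\right) 12 = \frac{8}{9} \cdot 12 = \frac{32}{3}$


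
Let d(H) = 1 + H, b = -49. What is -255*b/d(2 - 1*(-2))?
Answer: 2499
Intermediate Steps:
-255*b/d(2 - 1*(-2)) = -(-12495)/(1 + (2 - 1*(-2))) = -(-12495)/(1 + (2 + 2)) = -(-12495)/(1 + 4) = -(-12495)/5 = -255*(-49/5) = 2499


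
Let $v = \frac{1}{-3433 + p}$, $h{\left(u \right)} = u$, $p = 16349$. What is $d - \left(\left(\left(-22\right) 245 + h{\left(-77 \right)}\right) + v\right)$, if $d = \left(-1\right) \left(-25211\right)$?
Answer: $\frac{396237047}{12916} \approx 30678.0$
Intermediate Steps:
$v = \frac{1}{12916}$ ($v = \frac{1}{-3433 + 16349} = \frac{1}{12916} \approx 7.7423 \cdot 10^{-5}$)
$d = 25211$
$d - \left(\left(\left(-22\right) 245 + h{\left(-77 \right)}\right) + v\right) = 25211 - \left(\left(\left(-22\right) 245 - 77\right) + \frac{1}{12916}\right) = 25211 - \left(\left(-5390 - 77\right) + \frac{1}{12916}\right) = 25211 - \left(-5467 + \frac{1}{12916}\right) = 25211 - - \frac{70611771}{12916} = 25211 + \frac{70611771}{12916} = \frac{396237047}{12916}$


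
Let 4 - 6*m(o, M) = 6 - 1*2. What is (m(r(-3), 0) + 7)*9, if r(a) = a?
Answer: 63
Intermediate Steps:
m(o, M) = 0 (m(o, M) = ⅔ - (6 - 1*2)/6 = ⅔ - (6 - 2)/6 = ⅔ - ⅙*4 = ⅔ - ⅔ = 0)
(m(r(-3), 0) + 7)*9 = (0 + 7)*9 = 7*9 = 63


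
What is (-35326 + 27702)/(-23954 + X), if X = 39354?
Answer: -953/1925 ≈ -0.49506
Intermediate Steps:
(-35326 + 27702)/(-23954 + X) = (-35326 + 27702)/(-23954 + 39354) = -7624/15400 = -7624*1/15400 = -953/1925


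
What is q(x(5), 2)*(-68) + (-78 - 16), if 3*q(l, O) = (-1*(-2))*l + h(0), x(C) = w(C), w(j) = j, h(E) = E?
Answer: -962/3 ≈ -320.67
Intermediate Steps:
x(C) = C
q(l, O) = 2*l/3 (q(l, O) = ((-1*(-2))*l + 0)/3 = (2*l + 0)/3 = (2*l)/3 = 2*l/3)
q(x(5), 2)*(-68) + (-78 - 16) = ((⅔)*5)*(-68) + (-78 - 16) = (10/3)*(-68) - 94 = -680/3 - 94 = -962/3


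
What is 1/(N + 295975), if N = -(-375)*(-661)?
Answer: 1/48100 ≈ 2.0790e-5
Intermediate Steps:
N = -247875 (N = -1*247875 = -247875)
1/(N + 295975) = 1/(-247875 + 295975) = 1/48100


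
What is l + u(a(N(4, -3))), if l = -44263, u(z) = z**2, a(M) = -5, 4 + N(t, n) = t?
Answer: -44238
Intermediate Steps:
N(t, n) = -4 + t
l + u(a(N(4, -3))) = -44263 + (-5)**2 = -44263 + 25 = -44238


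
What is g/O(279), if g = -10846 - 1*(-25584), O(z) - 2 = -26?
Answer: -7369/12 ≈ -614.08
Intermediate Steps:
O(z) = -24 (O(z) = 2 - 26 = -24)
g = 14738 (g = -10846 + 25584 = 14738)
g/O(279) = 14738/(-24) = 14738*(-1/24) = -7369/12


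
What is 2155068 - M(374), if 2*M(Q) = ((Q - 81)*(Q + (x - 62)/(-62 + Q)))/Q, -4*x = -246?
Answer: 1005813920261/466752 ≈ 2.1549e+6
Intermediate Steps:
x = 123/2 (x = -¼*(-246) = 123/2 ≈ 61.500)
M(Q) = (-81 + Q)*(Q - 1/(2*(-62 + Q)))/(2*Q) (M(Q) = (((Q - 81)*(Q + (123/2 - 62)/(-62 + Q)))/Q)/2 = (((-81 + Q)*(Q - 1/(2*(-62 + Q))))/Q)/2 = ((-81 + Q)*(Q - 1/(2*(-62 + Q)))/Q)/2 = (-81 + Q)*(Q - 1/(2*(-62 + Q)))/(2*Q))
2155068 - M(374) = 2155068 - (81 - 286*374² + 2*374³ + 10043*374)/(4*374*(-62 + 374)) = 2155068 - (81 - 286*139876 + 2*52313624 + 3756082)/(4*374*312) = 2155068 - (81 - 40004536 + 104627248 + 3756082)/(4*374*312) = 2155068 - 68378875/(4*374*312) = 2155068 - 1*68378875/466752 = 2155068 - 68378875/466752 = 1005813920261/466752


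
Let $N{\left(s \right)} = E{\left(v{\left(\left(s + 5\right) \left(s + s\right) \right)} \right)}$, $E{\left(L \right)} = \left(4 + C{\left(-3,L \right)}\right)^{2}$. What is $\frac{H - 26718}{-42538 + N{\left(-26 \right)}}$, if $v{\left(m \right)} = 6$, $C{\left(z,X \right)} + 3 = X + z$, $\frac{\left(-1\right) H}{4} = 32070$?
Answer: $\frac{25833}{7087} \approx 3.6451$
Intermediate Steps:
$H = -128280$ ($H = \left(-4\right) 32070 = -128280$)
$C{\left(z,X \right)} = -3 + X + z$ ($C{\left(z,X \right)} = -3 + \left(X + z\right) = -3 + X + z$)
$E{\left(L \right)} = \left(-2 + L\right)^{2}$ ($E{\left(L \right)} = \left(4 - \left(6 - L\right)\right)^{2} = \left(4 + \left(-6 + L\right)\right)^{2} = \left(-2 + L\right)^{2}$)
$N{\left(s \right)} = 16$ ($N{\left(s \right)} = \left(-2 + 6\right)^{2} = 4^{2} = 16$)
$\frac{H - 26718}{-42538 + N{\left(-26 \right)}} = \frac{-128280 - 26718}{-42538 + 16} = - \frac{154998}{-42522} = \left(-154998\right) \left(- \frac{1}{42522}\right) = \frac{25833}{7087}$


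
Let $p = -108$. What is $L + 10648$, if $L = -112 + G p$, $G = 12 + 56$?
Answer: $3192$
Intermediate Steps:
$G = 68$
$L = -7456$ ($L = -112 + 68 \left(-108\right) = -112 - 7344 = -7456$)
$L + 10648 = -7456 + 10648 = 3192$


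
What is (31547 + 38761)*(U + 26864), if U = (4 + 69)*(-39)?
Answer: 1688587236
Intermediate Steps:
U = -2847 (U = 73*(-39) = -2847)
(31547 + 38761)*(U + 26864) = (31547 + 38761)*(-2847 + 26864) = 70308*24017 = 1688587236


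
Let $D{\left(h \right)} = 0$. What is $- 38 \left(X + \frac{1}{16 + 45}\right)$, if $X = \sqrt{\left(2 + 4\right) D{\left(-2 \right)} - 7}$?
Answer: $- \frac{38}{61} - 38 i \sqrt{7} \approx -0.62295 - 100.54 i$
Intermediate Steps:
$X = i \sqrt{7}$ ($X = \sqrt{\left(2 + 4\right) 0 - 7} = \sqrt{6 \cdot 0 - 7} = \sqrt{0 - 7} = \sqrt{-7} = i \sqrt{7} \approx 2.6458 i$)
$- 38 \left(X + \frac{1}{16 + 45}\right) = - 38 \left(i \sqrt{7} + \frac{1}{16 + 45}\right) = - 38 \left(i \sqrt{7} + \frac{1}{61}\right) = - 38 \left(\frac{1}{61} + i \sqrt{7}\right) = - \frac{38}{61} - 38 i \sqrt{7}$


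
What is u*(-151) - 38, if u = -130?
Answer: 19592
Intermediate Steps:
u*(-151) - 38 = -130*(-151) - 38 = 19630 - 38 = 19592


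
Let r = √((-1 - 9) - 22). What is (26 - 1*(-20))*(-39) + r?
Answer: -1794 + 4*I*√2 ≈ -1794.0 + 5.6569*I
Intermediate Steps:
r = 4*I*√2 (r = √(-10 - 22) = √(-32) = 4*I*√2 ≈ 5.6569*I)
(26 - 1*(-20))*(-39) + r = (26 - 1*(-20))*(-39) + 4*I*√2 = (26 + 20)*(-39) + 4*I*√2 = 46*(-39) + 4*I*√2 = -1794 + 4*I*√2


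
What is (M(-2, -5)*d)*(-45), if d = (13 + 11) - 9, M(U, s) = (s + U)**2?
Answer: -33075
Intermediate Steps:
M(U, s) = (U + s)**2
d = 15 (d = 24 - 9 = 15)
(M(-2, -5)*d)*(-45) = ((-2 - 5)**2*15)*(-45) = ((-7)**2*15)*(-45) = (49*15)*(-45) = 735*(-45) = -33075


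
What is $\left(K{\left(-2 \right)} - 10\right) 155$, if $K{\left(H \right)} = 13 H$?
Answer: $-5580$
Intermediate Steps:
$\left(K{\left(-2 \right)} - 10\right) 155 = \left(13 \left(-2\right) - 10\right) 155 = \left(-26 - 10\right) 155 = \left(-36\right) 155 = -5580$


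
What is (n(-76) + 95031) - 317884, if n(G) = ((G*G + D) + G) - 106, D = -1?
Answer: -217260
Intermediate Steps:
n(G) = -107 + G + G² (n(G) = ((G*G - 1) + G) - 106 = ((G² - 1) + G) - 106 = ((-1 + G²) + G) - 106 = (-1 + G + G²) - 106 = -107 + G + G²)
(n(-76) + 95031) - 317884 = ((-107 - 76 + (-76)²) + 95031) - 317884 = ((-107 - 76 + 5776) + 95031) - 317884 = (5593 + 95031) - 317884 = 100624 - 317884 = -217260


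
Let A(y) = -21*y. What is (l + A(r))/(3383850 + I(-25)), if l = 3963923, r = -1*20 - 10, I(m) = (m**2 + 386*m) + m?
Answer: 3964553/3374800 ≈ 1.1748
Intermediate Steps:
I(m) = m**2 + 387*m
r = -30 (r = -20 - 10 = -30)
(l + A(r))/(3383850 + I(-25)) = (3963923 - 21*(-30))/(3383850 - 25*(387 - 25)) = (3963923 + 630)/(3383850 - 25*362) = 3964553/(3383850 - 9050) = 3964553/3374800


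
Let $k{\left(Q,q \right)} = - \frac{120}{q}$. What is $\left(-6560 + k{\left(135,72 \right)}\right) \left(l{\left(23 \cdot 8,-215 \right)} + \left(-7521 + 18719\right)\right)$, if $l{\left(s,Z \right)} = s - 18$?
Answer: $-74566780$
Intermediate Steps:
$l{\left(s,Z \right)} = -18 + s$ ($l{\left(s,Z \right)} = s - 18 = -18 + s$)
$\left(-6560 + k{\left(135,72 \right)}\right) \left(l{\left(23 \cdot 8,-215 \right)} + \left(-7521 + 18719\right)\right) = \left(-6560 - \frac{120}{72}\right) \left(\left(-18 + 23 \cdot 8\right) + \left(-7521 + 18719\right)\right) = \left(-6560 - \frac{5}{3}\right) \left(\left(-18 + 184\right) + 11198\right) = \left(-6560 - \frac{5}{3}\right) \left(166 + 11198\right) = \left(- \frac{19685}{3}\right) 11364 = -74566780$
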